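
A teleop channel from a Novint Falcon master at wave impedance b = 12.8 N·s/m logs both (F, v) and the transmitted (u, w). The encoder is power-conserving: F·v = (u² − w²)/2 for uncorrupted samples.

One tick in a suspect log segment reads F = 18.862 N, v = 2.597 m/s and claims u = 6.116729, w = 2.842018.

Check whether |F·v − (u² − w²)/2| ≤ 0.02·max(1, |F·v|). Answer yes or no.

F·v = 18.862×2.597 = 48.984614 W.
(u² − w²)/2 = (37.414374 − 8.077066)/2 = 14.668654 W.
|Δ| = 34.315960;  2% of max(1, |F·v|) = 0.979692.

no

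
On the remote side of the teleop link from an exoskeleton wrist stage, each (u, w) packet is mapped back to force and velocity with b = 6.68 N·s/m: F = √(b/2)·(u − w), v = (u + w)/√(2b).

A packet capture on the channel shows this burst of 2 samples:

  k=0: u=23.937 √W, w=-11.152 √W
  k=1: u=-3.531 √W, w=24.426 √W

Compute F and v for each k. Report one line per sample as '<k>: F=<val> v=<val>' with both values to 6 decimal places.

0: F=64.127488 v=3.497820
1: F=-51.093282 v=5.716618

k=0: u−w=35.089000, u+w=12.785000; √(b/2)=1.827567, √(2b)=3.655133; F=1.827567×35.089=64.127488, v=12.785000/3.655133=3.497820
k=1: u−w=-27.957000, u+w=20.895000; √(b/2)=1.827567, √(2b)=3.655133; F=1.827567×(-27.957)=-51.093282, v=20.895000/3.655133=5.716618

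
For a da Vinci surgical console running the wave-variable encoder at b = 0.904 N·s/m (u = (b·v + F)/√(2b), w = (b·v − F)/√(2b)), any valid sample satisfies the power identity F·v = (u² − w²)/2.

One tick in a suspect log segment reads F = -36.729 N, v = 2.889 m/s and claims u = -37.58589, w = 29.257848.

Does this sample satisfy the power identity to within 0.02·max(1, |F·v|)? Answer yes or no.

F·v = (-36.729)×2.889 = -106.110081 W.
(u² − w²)/2 = (1412.699127 − 856.021670)/2 = 278.338729 W.
|Δ| = 384.448810;  2% of max(1, |F·v|) = 2.122202.

no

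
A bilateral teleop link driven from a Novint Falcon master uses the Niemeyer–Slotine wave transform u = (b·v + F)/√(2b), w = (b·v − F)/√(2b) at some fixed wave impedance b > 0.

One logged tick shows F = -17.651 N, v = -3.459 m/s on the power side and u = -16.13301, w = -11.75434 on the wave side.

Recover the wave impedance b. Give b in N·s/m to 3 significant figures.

u + w = -27.8873;  u + w = √(2b)·v, so √(2b) = -27.8873/(-3.459) = 8.0623.
b = (√(2b))²/2 = 65.0000/2 = 32.5000.
(Check via u − w = 2F/√(2b): u − w = -4.3787, 2F/√(2b) = -4.3787.)

b = 32.5 N·s/m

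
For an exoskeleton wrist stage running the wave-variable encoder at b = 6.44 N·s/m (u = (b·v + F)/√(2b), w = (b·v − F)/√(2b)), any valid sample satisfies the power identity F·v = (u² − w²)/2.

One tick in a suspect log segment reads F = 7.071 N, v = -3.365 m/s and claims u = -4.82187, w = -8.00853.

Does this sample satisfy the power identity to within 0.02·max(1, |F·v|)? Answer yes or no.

no

F·v = 7.071×(-3.365) = -23.79392 W.
(u² − w²)/2 = (23.25043 − 64.13655)/2 = -20.44306 W.
|Δ| = 3.35085;  2% of max(1, |F·v|) = 0.47588.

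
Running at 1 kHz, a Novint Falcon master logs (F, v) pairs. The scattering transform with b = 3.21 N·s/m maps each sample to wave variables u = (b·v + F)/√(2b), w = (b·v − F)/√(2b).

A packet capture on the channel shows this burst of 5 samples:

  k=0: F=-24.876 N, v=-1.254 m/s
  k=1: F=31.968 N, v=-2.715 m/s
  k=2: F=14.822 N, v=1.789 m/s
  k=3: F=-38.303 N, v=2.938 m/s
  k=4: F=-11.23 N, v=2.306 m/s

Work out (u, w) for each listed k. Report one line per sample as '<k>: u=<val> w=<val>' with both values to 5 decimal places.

k=0: b·v=3.21×(-1.254)=-4.02534; √(2b)=2.53377; u=(-4.02534+(-24.876))/2.53377=-11.40645, w=(-4.02534−(-24.876))/2.53377=8.22910
k=1: b·v=3.21×(-2.715)=-8.71515; √(2b)=2.53377; u=(-8.71515+31.968)/2.53377=9.17717, w=(-8.71515−31.968)/2.53377=-16.05636
k=2: b·v=3.21×1.789=5.74269; √(2b)=2.53377; u=(5.74269+14.822)/2.53377=8.11624, w=(5.74269−14.822)/2.53377=-3.58332
k=3: b·v=3.21×2.938=9.43098; √(2b)=2.53377; u=(9.43098+(-38.303))/2.53377=-11.39488, w=(9.43098−(-38.303))/2.53377=18.83910
k=4: b·v=3.21×2.306=7.40226; √(2b)=2.53377; u=(7.40226+(-11.23))/2.53377=-1.51069, w=(7.40226−(-11.23))/2.53377=7.35357

0: u=-11.40645 w=8.22910
1: u=9.17717 w=-16.05636
2: u=8.11624 w=-3.58332
3: u=-11.39488 w=18.83910
4: u=-1.51069 w=7.35357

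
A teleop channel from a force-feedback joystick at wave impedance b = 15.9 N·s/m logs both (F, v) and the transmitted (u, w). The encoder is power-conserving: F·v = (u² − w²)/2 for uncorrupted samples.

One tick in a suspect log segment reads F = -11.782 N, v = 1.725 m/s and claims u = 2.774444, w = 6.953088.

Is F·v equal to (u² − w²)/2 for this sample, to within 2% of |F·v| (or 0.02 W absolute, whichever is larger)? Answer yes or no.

yes

F·v = (-11.782)×1.725 = -20.323950 W.
(u² − w²)/2 = (7.697540 − 48.345433)/2 = -20.323947 W.
|Δ| = 0.000003;  2% of max(1, |F·v|) = 0.406479.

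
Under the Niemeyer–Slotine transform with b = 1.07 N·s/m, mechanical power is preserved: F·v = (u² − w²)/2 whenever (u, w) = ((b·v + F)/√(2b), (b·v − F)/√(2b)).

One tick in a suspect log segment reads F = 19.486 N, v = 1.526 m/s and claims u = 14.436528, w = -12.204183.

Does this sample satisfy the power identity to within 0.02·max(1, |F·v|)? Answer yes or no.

F·v = 19.486×1.526 = 29.735636 W.
(u² − w²)/2 = (208.413341 − 148.942083)/2 = 29.735629 W.
|Δ| = 0.000007;  2% of max(1, |F·v|) = 0.594713.

yes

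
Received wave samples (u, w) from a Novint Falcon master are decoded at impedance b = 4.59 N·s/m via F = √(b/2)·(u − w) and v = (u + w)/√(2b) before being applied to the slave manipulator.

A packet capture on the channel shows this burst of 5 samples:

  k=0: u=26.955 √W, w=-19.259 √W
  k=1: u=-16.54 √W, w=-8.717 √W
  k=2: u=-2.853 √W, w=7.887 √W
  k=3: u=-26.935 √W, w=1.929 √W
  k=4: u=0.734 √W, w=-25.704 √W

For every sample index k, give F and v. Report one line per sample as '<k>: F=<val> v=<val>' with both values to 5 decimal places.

k=0: u−w=46.21400, u+w=7.69600; √(b/2)=1.51493, √(2b)=3.02985; F=1.51493×46.214=70.01078, v=7.69600/3.02985=2.54006
k=1: u−w=-7.82300, u+w=-25.25700; √(b/2)=1.51493, √(2b)=3.02985; F=1.51493×(-7.823)=-11.85126, v=-25.25700/3.02985=-8.33605
k=2: u−w=-10.74000, u+w=5.03400; √(b/2)=1.51493, √(2b)=3.02985; F=1.51493×(-10.74)=-16.27030, v=5.03400/3.02985=1.66147
k=3: u−w=-28.86400, u+w=-25.00600; √(b/2)=1.51493, √(2b)=3.02985; F=1.51493×(-28.864)=-43.72682, v=-25.00600/3.02985=-8.25321
k=4: u−w=26.43800, u+w=-24.97000; √(b/2)=1.51493, √(2b)=3.02985; F=1.51493×26.438=40.05161, v=-24.97000/3.02985=-8.24133

0: F=70.01078 v=2.54006
1: F=-11.85126 v=-8.33605
2: F=-16.27030 v=1.66147
3: F=-43.72682 v=-8.25321
4: F=40.05161 v=-8.24133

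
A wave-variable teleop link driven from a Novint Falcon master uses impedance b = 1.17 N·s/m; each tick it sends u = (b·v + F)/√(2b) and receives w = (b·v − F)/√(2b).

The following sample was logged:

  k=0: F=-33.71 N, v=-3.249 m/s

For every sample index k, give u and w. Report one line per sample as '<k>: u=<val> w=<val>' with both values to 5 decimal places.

k=0: b·v=1.17×(-3.249)=-3.80133; √(2b)=1.52971; u=(-3.80133+(-33.71))/1.52971=-24.52192, w=(-3.80133−(-33.71))/1.52971=19.55191

0: u=-24.52192 w=19.55191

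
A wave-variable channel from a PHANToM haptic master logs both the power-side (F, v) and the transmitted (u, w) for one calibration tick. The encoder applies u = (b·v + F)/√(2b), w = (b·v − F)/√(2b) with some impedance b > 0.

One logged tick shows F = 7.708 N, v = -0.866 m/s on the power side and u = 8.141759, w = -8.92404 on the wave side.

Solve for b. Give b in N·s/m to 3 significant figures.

b = 0.408 N·s/m

u + w = -0.782281;  u + w = √(2b)·v, so √(2b) = -0.782281/(-0.866) = 0.903327.
b = (√(2b))²/2 = 0.815999/2 = 0.408000.
(Check via u − w = 2F/√(2b): u − w = 17.065799, 2F/√(2b) = 17.065806.)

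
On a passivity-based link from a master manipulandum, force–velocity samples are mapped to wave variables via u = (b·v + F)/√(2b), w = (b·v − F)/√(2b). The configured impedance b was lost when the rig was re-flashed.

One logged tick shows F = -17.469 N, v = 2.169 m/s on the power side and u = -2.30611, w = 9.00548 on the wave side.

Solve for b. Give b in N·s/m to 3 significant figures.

u + w = 6.6994;  u + w = √(2b)·v, so √(2b) = 6.6994/2.169 = 3.0887.
b = (√(2b))²/2 = 9.5400/2 = 4.7700.
(Check via u − w = 2F/√(2b): u − w = -11.3116, 2F/√(2b) = -11.3116.)

b = 4.77 N·s/m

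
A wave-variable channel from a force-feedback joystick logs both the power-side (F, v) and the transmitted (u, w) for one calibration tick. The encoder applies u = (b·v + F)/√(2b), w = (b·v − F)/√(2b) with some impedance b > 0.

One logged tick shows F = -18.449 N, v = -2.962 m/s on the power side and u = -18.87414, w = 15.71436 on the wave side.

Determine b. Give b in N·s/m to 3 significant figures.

b = 0.569 N·s/m

u + w = -3.15978;  u + w = √(2b)·v, so √(2b) = -3.15978/(-2.962) = 1.06677.
b = (√(2b))²/2 = 1.13800/2 = 0.56900.
(Check via u − w = 2F/√(2b): u − w = -34.58850, 2F/√(2b) = -34.58844.)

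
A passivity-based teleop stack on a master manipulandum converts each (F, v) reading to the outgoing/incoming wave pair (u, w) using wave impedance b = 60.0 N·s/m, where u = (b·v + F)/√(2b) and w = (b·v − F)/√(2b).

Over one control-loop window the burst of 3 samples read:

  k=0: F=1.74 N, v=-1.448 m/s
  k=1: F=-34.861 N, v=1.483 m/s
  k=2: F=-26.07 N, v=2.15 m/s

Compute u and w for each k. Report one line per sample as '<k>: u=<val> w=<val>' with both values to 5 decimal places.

0: u=-7.77218 w=-8.08986
1: u=4.94037 w=11.30508
2: u=9.39618 w=14.15589

k=0: b·v=60.0×(-1.448)=-86.88000; √(2b)=10.95445; u=(-86.88000+1.74)/10.95445=-7.77218, w=(-86.88000−1.74)/10.95445=-8.08986
k=1: b·v=60.0×1.483=88.98000; √(2b)=10.95445; u=(88.98000+(-34.861))/10.95445=4.94037, w=(88.98000−(-34.861))/10.95445=11.30508
k=2: b·v=60.0×2.15=129.00000; √(2b)=10.95445; u=(129.00000+(-26.07))/10.95445=9.39618, w=(129.00000−(-26.07))/10.95445=14.15589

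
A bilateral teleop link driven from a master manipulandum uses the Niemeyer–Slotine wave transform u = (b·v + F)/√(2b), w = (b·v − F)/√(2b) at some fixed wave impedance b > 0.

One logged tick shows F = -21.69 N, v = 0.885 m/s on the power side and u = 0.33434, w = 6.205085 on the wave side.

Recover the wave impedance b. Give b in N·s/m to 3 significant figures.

b = 27.3 N·s/m

u + w = 6.539425;  u + w = √(2b)·v, so √(2b) = 6.539425/0.885 = 7.389181.
b = (√(2b))²/2 = 54.599993/2 = 27.299996.
(Check via u − w = 2F/√(2b): u − w = -5.870745, 2F/√(2b) = -5.870746.)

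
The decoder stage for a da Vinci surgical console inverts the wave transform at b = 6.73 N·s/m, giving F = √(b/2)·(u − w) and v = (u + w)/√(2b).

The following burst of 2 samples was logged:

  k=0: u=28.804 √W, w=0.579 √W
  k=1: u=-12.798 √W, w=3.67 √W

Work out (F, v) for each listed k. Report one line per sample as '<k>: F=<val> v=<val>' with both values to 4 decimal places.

0: F=51.7758 v=8.0089
1: F=-30.2088 v=-2.4880

k=0: u−w=28.2250, u+w=29.3830; √(b/2)=1.8344, √(2b)=3.6688; F=1.8344×28.225=51.7758, v=29.3830/3.6688=8.0089
k=1: u−w=-16.4680, u+w=-9.1280; √(b/2)=1.8344, √(2b)=3.6688; F=1.8344×(-16.468)=-30.2088, v=-9.1280/3.6688=-2.4880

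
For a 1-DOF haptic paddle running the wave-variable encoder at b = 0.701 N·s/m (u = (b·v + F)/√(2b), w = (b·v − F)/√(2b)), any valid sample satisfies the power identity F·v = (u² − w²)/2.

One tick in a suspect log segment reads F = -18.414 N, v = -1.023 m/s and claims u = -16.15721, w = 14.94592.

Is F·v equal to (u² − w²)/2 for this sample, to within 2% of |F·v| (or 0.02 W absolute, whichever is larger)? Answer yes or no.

yes

F·v = (-18.414)×(-1.023) = 18.8375 W.
(u² − w²)/2 = (261.0554 − 223.3805)/2 = 18.8375 W.
|Δ| = 0.0001;  2% of max(1, |F·v|) = 0.3768.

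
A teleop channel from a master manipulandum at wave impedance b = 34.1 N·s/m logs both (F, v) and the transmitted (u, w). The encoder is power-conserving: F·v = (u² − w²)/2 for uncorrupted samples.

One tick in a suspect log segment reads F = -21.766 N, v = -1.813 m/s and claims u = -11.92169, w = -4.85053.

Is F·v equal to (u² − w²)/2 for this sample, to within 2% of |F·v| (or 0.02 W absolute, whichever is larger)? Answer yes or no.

no

F·v = (-21.766)×(-1.813) = 39.4618 W.
(u² − w²)/2 = (142.1267 − 23.5276)/2 = 59.2995 W.
|Δ| = 19.8378;  2% of max(1, |F·v|) = 0.7892.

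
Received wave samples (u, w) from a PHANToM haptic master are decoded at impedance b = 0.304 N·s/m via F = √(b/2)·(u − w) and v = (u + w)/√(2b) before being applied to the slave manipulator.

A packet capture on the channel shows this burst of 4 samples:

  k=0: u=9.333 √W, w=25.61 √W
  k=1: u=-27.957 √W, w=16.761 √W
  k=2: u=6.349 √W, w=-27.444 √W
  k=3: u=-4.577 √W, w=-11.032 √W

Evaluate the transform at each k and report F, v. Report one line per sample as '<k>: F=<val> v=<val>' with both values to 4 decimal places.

0: F=-6.3459 v=44.8135
1: F=-17.4343 v=-14.3586
2: F=13.1749 v=-27.0538
3: F=2.5166 v=-20.0181

k=0: u−w=-16.2770, u+w=34.9430; √(b/2)=0.3899, √(2b)=0.7797; F=0.3899×(-16.277)=-6.3459, v=34.9430/0.7797=44.8135
k=1: u−w=-44.7180, u+w=-11.1960; √(b/2)=0.3899, √(2b)=0.7797; F=0.3899×(-44.718)=-17.4343, v=-11.1960/0.7797=-14.3586
k=2: u−w=33.7930, u+w=-21.0950; √(b/2)=0.3899, √(2b)=0.7797; F=0.3899×33.793=13.1749, v=-21.0950/0.7797=-27.0538
k=3: u−w=6.4550, u+w=-15.6090; √(b/2)=0.3899, √(2b)=0.7797; F=0.3899×6.455=2.5166, v=-15.6090/0.7797=-20.0181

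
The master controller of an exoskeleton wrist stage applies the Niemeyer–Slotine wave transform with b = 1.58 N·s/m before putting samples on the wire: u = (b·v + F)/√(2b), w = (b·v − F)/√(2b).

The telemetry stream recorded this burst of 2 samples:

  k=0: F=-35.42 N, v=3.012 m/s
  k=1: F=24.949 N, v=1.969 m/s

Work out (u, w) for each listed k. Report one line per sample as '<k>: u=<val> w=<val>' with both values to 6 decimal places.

k=0: b·v=1.58×3.012=4.758960; √(2b)=1.777639; u=(4.758960+(-35.42))/1.777639=-17.248183, w=(4.758960−(-35.42))/1.777639=22.602431
k=1: b·v=1.58×1.969=3.111020; √(2b)=1.777639; u=(3.111020+24.949)/1.777639=15.784995, w=(3.111020−24.949)/1.777639=-12.284824

0: u=-17.248183 w=22.602431
1: u=15.784995 w=-12.284824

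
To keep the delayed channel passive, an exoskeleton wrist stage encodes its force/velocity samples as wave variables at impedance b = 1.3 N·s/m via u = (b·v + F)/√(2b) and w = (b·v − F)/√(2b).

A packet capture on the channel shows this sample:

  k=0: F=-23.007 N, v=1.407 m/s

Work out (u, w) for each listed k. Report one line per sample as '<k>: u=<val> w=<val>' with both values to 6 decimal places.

k=0: b·v=1.3×1.407=1.829100; √(2b)=1.612452; u=(1.829100+(-23.007))/1.612452=-13.133976, w=(1.829100−(-23.007))/1.612452=15.402695

0: u=-13.133976 w=15.402695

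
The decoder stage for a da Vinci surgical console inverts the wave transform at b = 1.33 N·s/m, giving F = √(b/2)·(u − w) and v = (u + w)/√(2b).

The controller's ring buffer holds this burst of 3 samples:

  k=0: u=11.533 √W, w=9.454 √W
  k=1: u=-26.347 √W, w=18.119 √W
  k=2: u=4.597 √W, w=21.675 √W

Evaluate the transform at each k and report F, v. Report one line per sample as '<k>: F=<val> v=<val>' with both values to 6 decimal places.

0: F=1.695373 v=12.867955
1: F=-36.260926 v=-5.044910
2: F=-13.926688 v=16.108397

k=0: u−w=2.079000, u+w=20.987000; √(b/2)=0.815475, √(2b)=1.630951; F=0.815475×2.079=1.695373, v=20.987000/1.630951=12.867955
k=1: u−w=-44.466000, u+w=-8.228000; √(b/2)=0.815475, √(2b)=1.630951; F=0.815475×(-44.466)=-36.260926, v=-8.228000/1.630951=-5.044910
k=2: u−w=-17.078000, u+w=26.272000; √(b/2)=0.815475, √(2b)=1.630951; F=0.815475×(-17.078)=-13.926688, v=26.272000/1.630951=16.108397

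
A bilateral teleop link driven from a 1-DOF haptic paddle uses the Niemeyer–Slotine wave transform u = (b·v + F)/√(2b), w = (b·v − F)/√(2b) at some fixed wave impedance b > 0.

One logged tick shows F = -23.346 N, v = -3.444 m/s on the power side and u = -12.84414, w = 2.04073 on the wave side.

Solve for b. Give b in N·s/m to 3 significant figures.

b = 4.92 N·s/m

u + w = -10.80341;  u + w = √(2b)·v, so √(2b) = -10.80341/(-3.444) = 3.13688.
b = (√(2b))²/2 = 9.84001/2 = 4.92000.
(Check via u − w = 2F/√(2b): u − w = -14.88487, 2F/√(2b) = -14.88486.)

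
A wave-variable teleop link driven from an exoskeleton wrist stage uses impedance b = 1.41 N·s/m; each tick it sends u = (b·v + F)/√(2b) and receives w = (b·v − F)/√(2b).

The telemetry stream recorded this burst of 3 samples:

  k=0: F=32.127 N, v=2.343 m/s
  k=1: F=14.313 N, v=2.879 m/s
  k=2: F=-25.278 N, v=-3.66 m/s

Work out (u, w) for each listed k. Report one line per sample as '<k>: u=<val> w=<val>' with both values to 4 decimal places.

k=0: b·v=1.41×2.343=3.3036; √(2b)=1.6793; u=(3.3036+32.127)/1.6793=21.0986, w=(3.3036−32.127)/1.6793=-17.1641
k=1: b·v=1.41×2.879=4.0594; √(2b)=1.6793; u=(4.0594+14.313)/1.6793=10.9406, w=(4.0594−14.313)/1.6793=-6.1059
k=2: b·v=1.41×(-3.66)=-5.1606; √(2b)=1.6793; u=(-5.1606+(-25.278))/1.6793=-18.1259, w=(-5.1606−(-25.278))/1.6793=11.9797

0: u=21.0986 w=-17.1641
1: u=10.9406 w=-6.1059
2: u=-18.1259 w=11.9797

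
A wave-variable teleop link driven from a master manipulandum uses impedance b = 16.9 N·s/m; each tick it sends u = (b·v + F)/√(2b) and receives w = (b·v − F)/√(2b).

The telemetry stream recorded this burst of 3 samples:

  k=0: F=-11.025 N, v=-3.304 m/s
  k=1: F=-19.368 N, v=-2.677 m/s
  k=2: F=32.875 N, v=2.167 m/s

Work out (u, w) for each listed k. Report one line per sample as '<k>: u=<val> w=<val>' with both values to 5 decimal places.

0: u=-11.50072 w=-7.70800
1: u=-11.11314 w=-4.45034
2: u=11.95390 w=0.64456

k=0: b·v=16.9×(-3.304)=-55.83760; √(2b)=5.81378; u=(-55.83760+(-11.025))/5.81378=-11.50072, w=(-55.83760−(-11.025))/5.81378=-7.70800
k=1: b·v=16.9×(-2.677)=-45.24130; √(2b)=5.81378; u=(-45.24130+(-19.368))/5.81378=-11.11314, w=(-45.24130−(-19.368))/5.81378=-4.45034
k=2: b·v=16.9×2.167=36.62230; √(2b)=5.81378; u=(36.62230+32.875)/5.81378=11.95390, w=(36.62230−32.875)/5.81378=0.64456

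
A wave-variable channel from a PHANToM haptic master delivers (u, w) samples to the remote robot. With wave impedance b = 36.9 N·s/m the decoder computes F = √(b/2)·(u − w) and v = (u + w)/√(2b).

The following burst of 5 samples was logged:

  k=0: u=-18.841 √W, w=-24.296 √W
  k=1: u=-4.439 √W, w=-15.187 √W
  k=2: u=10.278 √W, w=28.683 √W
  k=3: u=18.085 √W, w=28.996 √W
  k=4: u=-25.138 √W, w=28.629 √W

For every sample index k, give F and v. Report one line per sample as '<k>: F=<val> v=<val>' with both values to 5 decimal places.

0: F=23.43111 v=-5.02136
1: F=46.16638 v=-2.28457
2: F=-79.05585 v=4.53526
3: F=-46.86652 v=5.48047
4: F=-230.94789 v=0.40637

k=0: u−w=5.45500, u+w=-43.13700; √(b/2)=4.29535, √(2b)=8.59069; F=4.29535×5.455=23.43111, v=-43.13700/8.59069=-5.02136
k=1: u−w=10.74800, u+w=-19.62600; √(b/2)=4.29535, √(2b)=8.59069; F=4.29535×10.748=46.16638, v=-19.62600/8.59069=-2.28457
k=2: u−w=-18.40500, u+w=38.96100; √(b/2)=4.29535, √(2b)=8.59069; F=4.29535×(-18.405)=-79.05585, v=38.96100/8.59069=4.53526
k=3: u−w=-10.91100, u+w=47.08100; √(b/2)=4.29535, √(2b)=8.59069; F=4.29535×(-10.911)=-46.86652, v=47.08100/8.59069=5.48047
k=4: u−w=-53.76700, u+w=3.49100; √(b/2)=4.29535, √(2b)=8.59069; F=4.29535×(-53.767)=-230.94789, v=3.49100/8.59069=0.40637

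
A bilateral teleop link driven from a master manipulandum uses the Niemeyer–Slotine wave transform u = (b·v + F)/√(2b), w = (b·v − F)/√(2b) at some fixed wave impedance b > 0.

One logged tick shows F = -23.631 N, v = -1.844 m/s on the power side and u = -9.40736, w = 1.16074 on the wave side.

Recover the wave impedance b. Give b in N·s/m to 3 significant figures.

b = 10 N·s/m

u + w = -8.24662;  u + w = √(2b)·v, so √(2b) = -8.24662/(-1.844) = 4.47214.
b = (√(2b))²/2 = 20.00001/2 = 10.00000.
(Check via u − w = 2F/√(2b): u − w = -10.56810, 2F/√(2b) = -10.56810.)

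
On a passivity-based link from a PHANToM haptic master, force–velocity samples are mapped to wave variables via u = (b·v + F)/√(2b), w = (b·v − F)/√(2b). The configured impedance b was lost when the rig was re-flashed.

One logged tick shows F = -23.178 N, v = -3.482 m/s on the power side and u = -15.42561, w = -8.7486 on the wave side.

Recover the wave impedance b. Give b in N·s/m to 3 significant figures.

u + w = -24.17421;  u + w = √(2b)·v, so √(2b) = -24.17421/(-3.482) = 6.94262.
b = (√(2b))²/2 = 48.20000/2 = 24.10000.
(Check via u − w = 2F/√(2b): u − w = -6.67701, 2F/√(2b) = -6.67702.)

b = 24.1 N·s/m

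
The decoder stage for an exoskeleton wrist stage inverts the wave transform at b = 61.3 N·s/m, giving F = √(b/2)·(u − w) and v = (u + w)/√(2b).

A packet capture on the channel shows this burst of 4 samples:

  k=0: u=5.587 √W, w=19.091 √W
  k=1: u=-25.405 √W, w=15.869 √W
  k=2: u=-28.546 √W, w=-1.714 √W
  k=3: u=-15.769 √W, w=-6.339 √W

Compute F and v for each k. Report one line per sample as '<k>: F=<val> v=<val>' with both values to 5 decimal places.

0: F=-74.76144 v=2.22877
1: F=-228.50294 v=-0.86123
2: F=-148.54850 v=-2.73290
3: F=-52.20678 v=-1.99666

k=0: u−w=-13.50400, u+w=24.67800; √(b/2)=5.53624, √(2b)=11.07249; F=5.53624×(-13.504)=-74.76144, v=24.67800/11.07249=2.22877
k=1: u−w=-41.27400, u+w=-9.53600; √(b/2)=5.53624, √(2b)=11.07249; F=5.53624×(-41.274)=-228.50294, v=-9.53600/11.07249=-0.86123
k=2: u−w=-26.83200, u+w=-30.26000; √(b/2)=5.53624, √(2b)=11.07249; F=5.53624×(-26.832)=-148.54850, v=-30.26000/11.07249=-2.73290
k=3: u−w=-9.43000, u+w=-22.10800; √(b/2)=5.53624, √(2b)=11.07249; F=5.53624×(-9.43)=-52.20678, v=-22.10800/11.07249=-1.99666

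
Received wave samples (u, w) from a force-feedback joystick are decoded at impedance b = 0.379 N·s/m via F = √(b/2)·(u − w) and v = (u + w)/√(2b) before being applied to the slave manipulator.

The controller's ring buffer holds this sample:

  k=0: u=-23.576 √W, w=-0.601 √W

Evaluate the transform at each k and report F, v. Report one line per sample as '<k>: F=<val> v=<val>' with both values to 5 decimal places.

k=0: u−w=-22.97500, u+w=-24.17700; √(b/2)=0.43532, √(2b)=0.87063; F=0.43532×(-22.975)=-10.00138, v=-24.17700/0.87063=-27.76948

0: F=-10.00138 v=-27.76948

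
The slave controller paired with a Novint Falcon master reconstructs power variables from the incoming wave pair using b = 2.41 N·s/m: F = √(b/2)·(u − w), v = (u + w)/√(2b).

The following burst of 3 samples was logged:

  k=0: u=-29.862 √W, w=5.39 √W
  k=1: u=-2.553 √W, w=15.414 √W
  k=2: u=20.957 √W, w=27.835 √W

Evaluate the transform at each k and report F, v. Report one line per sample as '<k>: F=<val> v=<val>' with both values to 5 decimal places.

k=0: u−w=-35.25200, u+w=-24.47200; √(b/2)=1.09772, √(2b)=2.19545; F=1.09772×(-35.252)=-38.69700, v=-24.47200/2.19545=-11.14669
k=1: u−w=-17.96700, u+w=12.86100; √(b/2)=1.09772, √(2b)=2.19545; F=1.09772×(-17.967)=-19.72282, v=12.86100/2.19545=5.85802
k=2: u−w=-6.87800, u+w=48.79200; √(b/2)=1.09772, √(2b)=2.19545; F=1.09772×(-6.878)=-7.55015, v=48.79200/2.19545=22.22415

0: F=-38.69700 v=-11.14669
1: F=-19.72282 v=5.85802
2: F=-7.55015 v=22.22415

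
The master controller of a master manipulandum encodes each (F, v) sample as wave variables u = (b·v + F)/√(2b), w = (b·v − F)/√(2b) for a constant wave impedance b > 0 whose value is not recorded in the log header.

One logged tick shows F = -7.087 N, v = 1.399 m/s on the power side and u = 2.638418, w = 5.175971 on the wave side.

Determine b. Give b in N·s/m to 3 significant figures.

b = 15.6 N·s/m

u + w = 7.814389;  u + w = √(2b)·v, so √(2b) = 7.814389/1.399 = 5.585696.
b = (√(2b))²/2 = 31.200002/2 = 15.600001.
(Check via u − w = 2F/√(2b): u − w = -2.537553, 2F/√(2b) = -2.537553.)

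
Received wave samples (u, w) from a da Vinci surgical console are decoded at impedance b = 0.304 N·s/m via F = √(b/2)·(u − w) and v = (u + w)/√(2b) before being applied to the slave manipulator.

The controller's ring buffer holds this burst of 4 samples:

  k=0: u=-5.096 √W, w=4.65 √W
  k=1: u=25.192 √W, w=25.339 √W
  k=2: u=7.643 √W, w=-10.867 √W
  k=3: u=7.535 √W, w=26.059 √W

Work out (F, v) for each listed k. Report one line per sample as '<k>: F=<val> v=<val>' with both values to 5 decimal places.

k=0: u−w=-9.74600, u+w=-0.44600; √(b/2)=0.38987, √(2b)=0.77974; F=0.38987×(-9.746)=-3.79969, v=-0.44600/0.77974=-0.57198
k=1: u−w=-0.14700, u+w=50.53100; √(b/2)=0.38987, √(2b)=0.77974; F=0.38987×(-0.147)=-0.05731, v=50.53100/0.77974=64.80464
k=2: u−w=18.51000, u+w=-3.22400; √(b/2)=0.38987, √(2b)=0.77974; F=0.38987×18.51=7.21653, v=-3.22400/0.77974=-4.13469
k=3: u−w=-18.52400, u+w=33.59400; √(b/2)=0.38987, √(2b)=0.77974; F=0.38987×(-18.524)=-7.22198, v=33.59400/0.77974=43.08340

0: F=-3.79969 v=-0.57198
1: F=-0.05731 v=64.80464
2: F=7.21653 v=-4.13469
3: F=-7.22198 v=43.08340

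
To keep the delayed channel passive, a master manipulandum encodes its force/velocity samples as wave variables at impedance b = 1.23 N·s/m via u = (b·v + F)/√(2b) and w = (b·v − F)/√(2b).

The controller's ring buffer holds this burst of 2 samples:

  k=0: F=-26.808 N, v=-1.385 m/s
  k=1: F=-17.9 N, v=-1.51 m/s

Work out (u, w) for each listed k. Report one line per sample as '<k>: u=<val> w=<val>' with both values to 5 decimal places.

k=0: b·v=1.23×(-1.385)=-1.70355; √(2b)=1.56844; u=(-1.70355+(-26.808))/1.56844=-18.17830, w=(-1.70355−(-26.808))/1.56844=16.00601
k=1: b·v=1.23×(-1.51)=-1.85730; √(2b)=1.56844; u=(-1.85730+(-17.9))/1.56844=-12.59679, w=(-1.85730−(-17.9))/1.56844=10.22845

0: u=-18.17830 w=16.00601
1: u=-12.59679 w=10.22845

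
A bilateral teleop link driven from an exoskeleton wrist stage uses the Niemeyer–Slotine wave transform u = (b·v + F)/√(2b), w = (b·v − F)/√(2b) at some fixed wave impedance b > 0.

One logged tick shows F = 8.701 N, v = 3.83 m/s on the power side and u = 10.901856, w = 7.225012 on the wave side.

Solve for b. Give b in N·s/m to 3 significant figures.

b = 11.2 N·s/m

u + w = 18.126868;  u + w = √(2b)·v, so √(2b) = 18.126868/3.83 = 4.732864.
b = (√(2b))²/2 = 22.399999/2 = 11.199999.
(Check via u − w = 2F/√(2b): u − w = 3.676844, 2F/√(2b) = 3.676844.)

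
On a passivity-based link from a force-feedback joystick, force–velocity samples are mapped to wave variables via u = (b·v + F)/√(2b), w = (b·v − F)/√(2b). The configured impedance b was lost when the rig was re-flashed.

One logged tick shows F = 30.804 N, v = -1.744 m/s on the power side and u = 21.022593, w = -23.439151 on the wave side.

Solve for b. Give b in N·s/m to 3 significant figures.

b = 0.96 N·s/m

u + w = -2.416558;  u + w = √(2b)·v, so √(2b) = -2.416558/(-1.744) = 1.385641.
b = (√(2b))²/2 = 1.920001/2 = 0.960001.
(Check via u − w = 2F/√(2b): u − w = 44.461744, 2F/√(2b) = 44.461731.)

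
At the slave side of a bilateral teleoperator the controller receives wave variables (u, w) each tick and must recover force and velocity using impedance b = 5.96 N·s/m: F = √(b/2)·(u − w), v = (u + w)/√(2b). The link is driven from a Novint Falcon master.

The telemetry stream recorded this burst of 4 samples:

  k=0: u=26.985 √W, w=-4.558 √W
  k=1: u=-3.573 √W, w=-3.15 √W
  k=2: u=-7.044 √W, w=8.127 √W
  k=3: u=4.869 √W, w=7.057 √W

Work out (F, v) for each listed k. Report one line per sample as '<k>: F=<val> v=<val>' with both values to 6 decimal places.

0: F=54.451660 v=6.495806
1: F=-0.730211 v=-1.947265
2: F=-26.189207 v=0.313683
3: F=-3.777074 v=3.454273

k=0: u−w=31.543000, u+w=22.427000; √(b/2)=1.726268, √(2b)=3.452535; F=1.726268×31.543=54.451660, v=22.427000/3.452535=6.495806
k=1: u−w=-0.423000, u+w=-6.723000; √(b/2)=1.726268, √(2b)=3.452535; F=1.726268×(-0.423)=-0.730211, v=-6.723000/3.452535=-1.947265
k=2: u−w=-15.171000, u+w=1.083000; √(b/2)=1.726268, √(2b)=3.452535; F=1.726268×(-15.171)=-26.189207, v=1.083000/3.452535=0.313683
k=3: u−w=-2.188000, u+w=11.926000; √(b/2)=1.726268, √(2b)=3.452535; F=1.726268×(-2.188)=-3.777074, v=11.926000/3.452535=3.454273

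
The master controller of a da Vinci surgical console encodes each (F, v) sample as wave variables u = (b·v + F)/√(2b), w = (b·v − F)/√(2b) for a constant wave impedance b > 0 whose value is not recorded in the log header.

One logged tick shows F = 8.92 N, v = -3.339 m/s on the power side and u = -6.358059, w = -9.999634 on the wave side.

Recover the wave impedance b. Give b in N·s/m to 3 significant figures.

u + w = -16.357693;  u + w = √(2b)·v, so √(2b) = -16.357693/(-3.339) = 4.898980.
b = (√(2b))²/2 = 24.000001/2 = 12.000001.
(Check via u − w = 2F/√(2b): u − w = 3.641575, 2F/√(2b) = 3.641575.)

b = 12 N·s/m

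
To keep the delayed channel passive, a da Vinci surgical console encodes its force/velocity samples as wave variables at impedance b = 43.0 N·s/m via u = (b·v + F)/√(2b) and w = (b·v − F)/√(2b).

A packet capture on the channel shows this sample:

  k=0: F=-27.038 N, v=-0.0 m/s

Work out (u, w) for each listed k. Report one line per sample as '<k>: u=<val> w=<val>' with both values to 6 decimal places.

k=0: b·v=43.0×-0.0=-0.000000; √(2b)=9.273618; u=(-0.000000+(-27.038))/9.273618=-2.915583, w=(-0.000000−(-27.038))/9.273618=2.915583

0: u=-2.915583 w=2.915583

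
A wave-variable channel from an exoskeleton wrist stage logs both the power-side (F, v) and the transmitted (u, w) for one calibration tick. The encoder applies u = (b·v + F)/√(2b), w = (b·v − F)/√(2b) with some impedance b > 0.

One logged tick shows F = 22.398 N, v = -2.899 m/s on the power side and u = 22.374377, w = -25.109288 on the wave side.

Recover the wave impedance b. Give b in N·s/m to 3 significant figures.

b = 0.445 N·s/m

u + w = -2.734911;  u + w = √(2b)·v, so √(2b) = -2.734911/(-2.899) = 0.943398.
b = (√(2b))²/2 = 0.890000/2 = 0.445000.
(Check via u − w = 2F/√(2b): u − w = 47.483665, 2F/√(2b) = 47.483667.)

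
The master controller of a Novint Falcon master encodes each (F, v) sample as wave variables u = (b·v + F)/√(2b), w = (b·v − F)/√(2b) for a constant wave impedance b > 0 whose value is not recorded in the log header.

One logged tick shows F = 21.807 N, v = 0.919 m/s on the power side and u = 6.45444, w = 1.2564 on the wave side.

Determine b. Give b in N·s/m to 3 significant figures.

b = 35.2 N·s/m

u + w = 7.7108;  u + w = √(2b)·v, so √(2b) = 7.7108/0.919 = 8.3905.
b = (√(2b))²/2 = 70.4000/2 = 35.2000.
(Check via u − w = 2F/√(2b): u − w = 5.1980, 2F/√(2b) = 5.1980.)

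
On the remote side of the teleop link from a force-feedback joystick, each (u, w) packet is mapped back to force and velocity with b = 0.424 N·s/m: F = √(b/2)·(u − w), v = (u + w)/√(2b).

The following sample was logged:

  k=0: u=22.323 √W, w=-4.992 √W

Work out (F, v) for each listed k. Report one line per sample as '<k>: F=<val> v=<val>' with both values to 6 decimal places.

0: F=12.576770 v=18.820263

k=0: u−w=27.315000, u+w=17.331000; √(b/2)=0.460435, √(2b)=0.920869; F=0.460435×27.315=12.576770, v=17.331000/0.920869=18.820263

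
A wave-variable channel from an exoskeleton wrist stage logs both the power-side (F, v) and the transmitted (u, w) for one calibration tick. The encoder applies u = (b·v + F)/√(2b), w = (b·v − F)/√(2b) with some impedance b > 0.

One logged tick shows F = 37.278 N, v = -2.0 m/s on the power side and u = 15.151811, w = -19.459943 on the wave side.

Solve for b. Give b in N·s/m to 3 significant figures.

u + w = -4.308132;  u + w = √(2b)·v, so √(2b) = -4.308132/(-2.0) = 2.154066.
b = (√(2b))²/2 = 4.640000/2 = 2.320000.
(Check via u − w = 2F/√(2b): u − w = 34.611754, 2F/√(2b) = 34.611753.)

b = 2.32 N·s/m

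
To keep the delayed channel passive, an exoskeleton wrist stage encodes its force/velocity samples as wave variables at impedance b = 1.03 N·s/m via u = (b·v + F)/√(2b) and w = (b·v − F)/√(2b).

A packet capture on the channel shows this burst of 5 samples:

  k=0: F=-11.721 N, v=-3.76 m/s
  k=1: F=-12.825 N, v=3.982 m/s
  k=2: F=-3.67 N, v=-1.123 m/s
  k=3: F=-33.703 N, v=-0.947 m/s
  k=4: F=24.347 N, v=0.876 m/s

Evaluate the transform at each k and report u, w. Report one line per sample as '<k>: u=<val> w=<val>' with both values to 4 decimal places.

0: u=-10.8647 w=5.4681
1: u=-6.0780 w=11.7932
2: u=-3.3629 w=1.7511
3: u=-24.1616 w=22.8024
4: u=17.5920 w=-16.3347

k=0: b·v=1.03×(-3.76)=-3.8728; √(2b)=1.4353; u=(-3.8728+(-11.721))/1.4353=-10.8647, w=(-3.8728−(-11.721))/1.4353=5.4681
k=1: b·v=1.03×3.982=4.1015; √(2b)=1.4353; u=(4.1015+(-12.825))/1.4353=-6.0780, w=(4.1015−(-12.825))/1.4353=11.7932
k=2: b·v=1.03×(-1.123)=-1.1567; √(2b)=1.4353; u=(-1.1567+(-3.67))/1.4353=-3.3629, w=(-1.1567−(-3.67))/1.4353=1.7511
k=3: b·v=1.03×(-0.947)=-0.9754; √(2b)=1.4353; u=(-0.9754+(-33.703))/1.4353=-24.1616, w=(-0.9754−(-33.703))/1.4353=22.8024
k=4: b·v=1.03×0.876=0.9023; √(2b)=1.4353; u=(0.9023+24.347)/1.4353=17.5920, w=(0.9023−24.347)/1.4353=-16.3347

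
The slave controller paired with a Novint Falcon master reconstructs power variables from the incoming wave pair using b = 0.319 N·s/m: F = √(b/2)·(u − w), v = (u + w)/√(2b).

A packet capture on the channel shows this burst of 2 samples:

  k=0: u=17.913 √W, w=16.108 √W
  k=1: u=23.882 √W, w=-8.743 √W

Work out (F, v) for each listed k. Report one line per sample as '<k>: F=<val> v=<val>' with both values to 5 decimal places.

k=0: u−w=1.80500, u+w=34.02100; √(b/2)=0.39937, √(2b)=0.79875; F=0.39937×1.805=0.72087, v=34.02100/0.79875=42.59285
k=1: u−w=32.62500, u+w=15.13900; √(b/2)=0.39937, √(2b)=0.79875; F=0.39937×32.625=13.02959, v=15.13900/0.79875=18.95339

0: F=0.72087 v=42.59285
1: F=13.02959 v=18.95339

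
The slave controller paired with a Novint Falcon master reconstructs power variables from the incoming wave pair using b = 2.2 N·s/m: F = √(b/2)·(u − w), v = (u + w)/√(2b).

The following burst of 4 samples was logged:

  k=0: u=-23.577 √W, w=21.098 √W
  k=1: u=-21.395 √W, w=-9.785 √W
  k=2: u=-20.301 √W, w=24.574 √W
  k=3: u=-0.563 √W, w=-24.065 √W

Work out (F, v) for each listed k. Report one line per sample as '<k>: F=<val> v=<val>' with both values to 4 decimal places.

0: F=-46.8555 v=-1.1818
1: F=-12.1767 v=-14.8645
2: F=-47.0653 v=2.0371
3: F=24.6491 v=-11.7409

k=0: u−w=-44.6750, u+w=-2.4790; √(b/2)=1.0488, √(2b)=2.0976; F=1.0488×(-44.675)=-46.8555, v=-2.4790/2.0976=-1.1818
k=1: u−w=-11.6100, u+w=-31.1800; √(b/2)=1.0488, √(2b)=2.0976; F=1.0488×(-11.61)=-12.1767, v=-31.1800/2.0976=-14.8645
k=2: u−w=-44.8750, u+w=4.2730; √(b/2)=1.0488, √(2b)=2.0976; F=1.0488×(-44.875)=-47.0653, v=4.2730/2.0976=2.0371
k=3: u−w=23.5020, u+w=-24.6280; √(b/2)=1.0488, √(2b)=2.0976; F=1.0488×23.502=24.6491, v=-24.6280/2.0976=-11.7409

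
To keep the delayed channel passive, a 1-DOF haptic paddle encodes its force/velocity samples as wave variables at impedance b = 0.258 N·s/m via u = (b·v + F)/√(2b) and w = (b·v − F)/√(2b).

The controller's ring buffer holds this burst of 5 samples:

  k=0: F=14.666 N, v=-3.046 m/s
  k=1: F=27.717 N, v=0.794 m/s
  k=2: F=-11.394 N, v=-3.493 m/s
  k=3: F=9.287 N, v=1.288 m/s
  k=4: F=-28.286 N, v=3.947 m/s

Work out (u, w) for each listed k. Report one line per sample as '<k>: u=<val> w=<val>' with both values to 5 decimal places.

k=0: b·v=0.258×(-3.046)=-0.78587; √(2b)=0.71833; u=(-0.78587+14.666)/0.71833=19.32274, w=(-0.78587−14.666)/0.71833=-21.51078
k=1: b·v=0.258×0.794=0.20485; √(2b)=0.71833; u=(0.20485+27.717)/0.71833=38.87043, w=(0.20485−27.717)/0.71833=-38.30008
k=2: b·v=0.258×(-3.493)=-0.90119; √(2b)=0.71833; u=(-0.90119+(-11.394))/0.71833=-17.11633, w=(-0.90119−(-11.394))/0.71833=14.60719
k=3: b·v=0.258×1.288=0.33230; √(2b)=0.71833; u=(0.33230+9.287)/0.71833=13.39118, w=(0.33230−9.287)/0.71833=-12.46597
k=4: b·v=0.258×3.947=1.01833; √(2b)=0.71833; u=(1.01833+(-28.286))/0.71833=-37.95974, w=(1.01833−(-28.286))/0.71833=40.79500

0: u=19.32274 w=-21.51078
1: u=38.87043 w=-38.30008
2: u=-17.11633 w=14.60719
3: u=13.39118 w=-12.46597
4: u=-37.95974 w=40.79500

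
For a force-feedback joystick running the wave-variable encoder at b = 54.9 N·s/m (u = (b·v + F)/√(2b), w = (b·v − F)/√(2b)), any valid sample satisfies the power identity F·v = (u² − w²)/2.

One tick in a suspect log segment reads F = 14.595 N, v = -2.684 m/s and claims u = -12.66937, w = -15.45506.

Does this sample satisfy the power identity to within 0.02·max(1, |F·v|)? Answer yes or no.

yes

F·v = 14.595×(-2.684) = -39.17298 W.
(u² − w²)/2 = (160.51294 − 238.85888)/2 = -39.17297 W.
|Δ| = 0.00001;  2% of max(1, |F·v|) = 0.78346.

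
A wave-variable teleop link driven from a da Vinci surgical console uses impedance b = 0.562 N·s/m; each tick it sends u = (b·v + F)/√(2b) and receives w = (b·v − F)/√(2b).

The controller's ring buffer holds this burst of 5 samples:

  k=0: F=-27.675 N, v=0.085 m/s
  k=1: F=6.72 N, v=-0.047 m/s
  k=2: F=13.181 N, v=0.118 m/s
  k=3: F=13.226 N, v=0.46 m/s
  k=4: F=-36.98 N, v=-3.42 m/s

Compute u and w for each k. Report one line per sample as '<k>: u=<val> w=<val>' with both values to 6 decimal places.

k=0: b·v=0.562×0.085=0.047770; √(2b)=1.060189; u=(0.047770+(-27.675))/1.060189=-26.058786, w=(0.047770−(-27.675))/1.060189=26.148903
k=1: b·v=0.562×(-0.047)=-0.026414; √(2b)=1.060189; u=(-0.026414+6.72)/1.060189=6.313580, w=(-0.026414−6.72)/1.060189=-6.363409
k=2: b·v=0.562×0.118=0.066316; √(2b)=1.060189; u=(0.066316+13.181)/1.060189=12.495244, w=(0.066316−13.181)/1.060189=-12.370142
k=3: b·v=0.562×0.46=0.258520; √(2b)=1.060189; u=(0.258520+13.226)/1.060189=12.718982, w=(0.258520−13.226)/1.060189=-12.231295
k=4: b·v=0.562×(-3.42)=-1.922040; √(2b)=1.060189; u=(-1.922040+(-36.98))/1.060189=-36.693507, w=(-1.922040−(-36.98))/1.060189=33.067662

0: u=-26.058786 w=26.148903
1: u=6.313580 w=-6.363409
2: u=12.495244 w=-12.370142
3: u=12.718982 w=-12.231295
4: u=-36.693507 w=33.067662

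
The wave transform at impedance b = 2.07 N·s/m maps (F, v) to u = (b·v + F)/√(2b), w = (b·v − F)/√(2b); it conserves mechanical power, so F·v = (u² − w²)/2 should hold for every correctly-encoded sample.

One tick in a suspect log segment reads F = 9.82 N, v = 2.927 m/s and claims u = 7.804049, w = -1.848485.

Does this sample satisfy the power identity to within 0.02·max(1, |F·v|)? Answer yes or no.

F·v = 9.82×2.927 = 28.743140 W.
(u² − w²)/2 = (60.903181 − 3.416897)/2 = 28.743142 W.
|Δ| = 0.000002;  2% of max(1, |F·v|) = 0.574863.

yes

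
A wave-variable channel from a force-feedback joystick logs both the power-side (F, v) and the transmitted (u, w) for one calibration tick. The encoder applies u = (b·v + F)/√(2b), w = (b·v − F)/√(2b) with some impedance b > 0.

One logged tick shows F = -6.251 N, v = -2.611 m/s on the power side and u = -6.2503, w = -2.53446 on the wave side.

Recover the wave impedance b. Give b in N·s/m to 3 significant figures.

u + w = -8.7848;  u + w = √(2b)·v, so √(2b) = -8.7848/(-2.611) = 3.3645.
b = (√(2b))²/2 = 11.3200/2 = 5.6600.
(Check via u − w = 2F/√(2b): u − w = -3.7158, 2F/√(2b) = -3.7158.)

b = 5.66 N·s/m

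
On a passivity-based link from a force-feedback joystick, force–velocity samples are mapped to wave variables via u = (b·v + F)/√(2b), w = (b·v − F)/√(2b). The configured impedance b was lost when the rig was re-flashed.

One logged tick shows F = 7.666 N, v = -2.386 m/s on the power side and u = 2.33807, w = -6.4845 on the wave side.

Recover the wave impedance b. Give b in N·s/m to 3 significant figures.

u + w = -4.14643;  u + w = √(2b)·v, so √(2b) = -4.14643/(-2.386) = 1.73782.
b = (√(2b))²/2 = 3.02001/2 = 1.51000.
(Check via u − w = 2F/√(2b): u − w = 8.82257, 2F/√(2b) = 8.82257.)

b = 1.51 N·s/m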